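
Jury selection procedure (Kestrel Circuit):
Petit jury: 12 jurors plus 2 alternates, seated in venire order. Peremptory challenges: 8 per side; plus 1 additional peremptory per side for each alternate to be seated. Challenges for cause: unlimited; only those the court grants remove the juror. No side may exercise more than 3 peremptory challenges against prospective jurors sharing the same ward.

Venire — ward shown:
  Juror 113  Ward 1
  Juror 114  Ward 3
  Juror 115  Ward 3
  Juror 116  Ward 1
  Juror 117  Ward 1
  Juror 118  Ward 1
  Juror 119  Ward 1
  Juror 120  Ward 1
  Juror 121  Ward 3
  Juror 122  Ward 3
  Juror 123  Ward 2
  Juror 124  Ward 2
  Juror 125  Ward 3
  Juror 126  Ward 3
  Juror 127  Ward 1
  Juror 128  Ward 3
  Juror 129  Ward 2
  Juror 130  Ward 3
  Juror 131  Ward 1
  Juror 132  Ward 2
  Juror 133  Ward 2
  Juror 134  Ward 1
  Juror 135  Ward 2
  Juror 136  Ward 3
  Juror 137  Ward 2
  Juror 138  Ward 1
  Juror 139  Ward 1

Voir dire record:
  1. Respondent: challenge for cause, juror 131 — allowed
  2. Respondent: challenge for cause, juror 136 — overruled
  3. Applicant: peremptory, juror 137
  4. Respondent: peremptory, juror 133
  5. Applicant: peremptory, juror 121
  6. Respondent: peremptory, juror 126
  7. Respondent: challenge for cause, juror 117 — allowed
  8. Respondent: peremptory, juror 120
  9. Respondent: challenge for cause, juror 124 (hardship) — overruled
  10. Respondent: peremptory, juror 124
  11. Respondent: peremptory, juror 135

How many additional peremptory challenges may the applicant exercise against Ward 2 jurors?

2

Applicant peremptories so far: #137, #121 — 2 of 10 used, 8 left overall.
Against Ward 2: #137 — 1 used; per-ward cap 3 leaves 2.
Binding limit: min(8, 2) = 2.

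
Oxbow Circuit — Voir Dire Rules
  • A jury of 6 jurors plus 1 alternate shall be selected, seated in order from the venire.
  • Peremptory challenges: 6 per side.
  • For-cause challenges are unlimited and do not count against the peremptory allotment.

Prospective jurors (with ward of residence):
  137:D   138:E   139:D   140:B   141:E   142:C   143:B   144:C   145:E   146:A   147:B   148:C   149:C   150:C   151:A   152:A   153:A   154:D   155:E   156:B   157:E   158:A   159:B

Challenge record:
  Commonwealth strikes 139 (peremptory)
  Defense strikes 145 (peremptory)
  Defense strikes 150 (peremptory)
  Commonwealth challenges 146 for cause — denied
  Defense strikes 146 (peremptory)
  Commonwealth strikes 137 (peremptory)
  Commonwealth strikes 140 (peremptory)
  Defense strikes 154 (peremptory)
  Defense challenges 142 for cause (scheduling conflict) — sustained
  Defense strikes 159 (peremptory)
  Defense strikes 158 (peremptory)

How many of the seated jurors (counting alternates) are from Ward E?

Removed: #137, #139, #140, #142, #145, #146, #150, #154, #158, #159.
Seated (7 incl. alternates): #138, #141, #143, #144, #147, #148, #149.
Of those, in Ward E: #138, #141 → 2.

2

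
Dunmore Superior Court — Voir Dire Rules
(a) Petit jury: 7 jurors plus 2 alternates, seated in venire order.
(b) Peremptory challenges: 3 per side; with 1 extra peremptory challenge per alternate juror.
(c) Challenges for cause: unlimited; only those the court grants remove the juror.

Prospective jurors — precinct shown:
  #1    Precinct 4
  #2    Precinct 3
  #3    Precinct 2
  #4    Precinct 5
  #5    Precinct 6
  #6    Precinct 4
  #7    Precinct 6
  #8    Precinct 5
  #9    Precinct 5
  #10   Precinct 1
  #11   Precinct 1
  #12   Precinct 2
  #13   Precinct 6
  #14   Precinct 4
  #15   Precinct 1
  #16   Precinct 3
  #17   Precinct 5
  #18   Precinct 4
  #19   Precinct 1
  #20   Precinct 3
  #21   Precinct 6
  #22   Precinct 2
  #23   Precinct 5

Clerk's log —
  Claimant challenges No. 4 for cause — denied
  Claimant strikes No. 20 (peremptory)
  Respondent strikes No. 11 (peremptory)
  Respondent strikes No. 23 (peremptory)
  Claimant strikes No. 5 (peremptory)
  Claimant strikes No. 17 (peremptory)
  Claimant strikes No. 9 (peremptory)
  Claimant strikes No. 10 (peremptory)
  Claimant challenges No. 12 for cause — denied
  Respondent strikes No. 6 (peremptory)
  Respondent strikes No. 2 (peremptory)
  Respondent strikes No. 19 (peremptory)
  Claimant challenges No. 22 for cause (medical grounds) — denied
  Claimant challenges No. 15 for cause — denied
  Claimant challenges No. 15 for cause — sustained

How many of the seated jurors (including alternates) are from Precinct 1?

0

Removed: #2, #5, #6, #9, #10, #11, #15, #17, #19, #20, #23.
Seated (9 incl. alternates): #1, #3, #4, #7, #8, #12, #13, #14, #16.
None of those are in Precinct 1 → 0.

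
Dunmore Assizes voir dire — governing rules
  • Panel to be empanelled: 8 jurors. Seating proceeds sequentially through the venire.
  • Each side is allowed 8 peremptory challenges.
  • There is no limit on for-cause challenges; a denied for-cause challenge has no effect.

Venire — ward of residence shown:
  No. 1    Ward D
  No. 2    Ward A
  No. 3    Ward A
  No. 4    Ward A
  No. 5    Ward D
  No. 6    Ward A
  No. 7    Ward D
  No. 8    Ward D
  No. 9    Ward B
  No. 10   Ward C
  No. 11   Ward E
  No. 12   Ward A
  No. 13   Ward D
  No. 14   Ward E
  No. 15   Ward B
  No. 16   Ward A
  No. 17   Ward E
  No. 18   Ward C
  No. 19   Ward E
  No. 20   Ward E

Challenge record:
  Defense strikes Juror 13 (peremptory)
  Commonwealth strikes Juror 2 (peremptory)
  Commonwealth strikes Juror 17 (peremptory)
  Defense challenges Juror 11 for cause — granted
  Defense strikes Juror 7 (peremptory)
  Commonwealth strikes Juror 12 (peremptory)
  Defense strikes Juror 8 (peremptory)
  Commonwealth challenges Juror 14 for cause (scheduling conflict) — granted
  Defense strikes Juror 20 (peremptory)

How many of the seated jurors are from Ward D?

Removed: #2, #7, #8, #11, #12, #13, #14, #17, #20.
Seated jurors 1–8: #1, #3, #4, #5, #6, #9, #10, #15.
Of those, in Ward D: #1, #5 → 2.

2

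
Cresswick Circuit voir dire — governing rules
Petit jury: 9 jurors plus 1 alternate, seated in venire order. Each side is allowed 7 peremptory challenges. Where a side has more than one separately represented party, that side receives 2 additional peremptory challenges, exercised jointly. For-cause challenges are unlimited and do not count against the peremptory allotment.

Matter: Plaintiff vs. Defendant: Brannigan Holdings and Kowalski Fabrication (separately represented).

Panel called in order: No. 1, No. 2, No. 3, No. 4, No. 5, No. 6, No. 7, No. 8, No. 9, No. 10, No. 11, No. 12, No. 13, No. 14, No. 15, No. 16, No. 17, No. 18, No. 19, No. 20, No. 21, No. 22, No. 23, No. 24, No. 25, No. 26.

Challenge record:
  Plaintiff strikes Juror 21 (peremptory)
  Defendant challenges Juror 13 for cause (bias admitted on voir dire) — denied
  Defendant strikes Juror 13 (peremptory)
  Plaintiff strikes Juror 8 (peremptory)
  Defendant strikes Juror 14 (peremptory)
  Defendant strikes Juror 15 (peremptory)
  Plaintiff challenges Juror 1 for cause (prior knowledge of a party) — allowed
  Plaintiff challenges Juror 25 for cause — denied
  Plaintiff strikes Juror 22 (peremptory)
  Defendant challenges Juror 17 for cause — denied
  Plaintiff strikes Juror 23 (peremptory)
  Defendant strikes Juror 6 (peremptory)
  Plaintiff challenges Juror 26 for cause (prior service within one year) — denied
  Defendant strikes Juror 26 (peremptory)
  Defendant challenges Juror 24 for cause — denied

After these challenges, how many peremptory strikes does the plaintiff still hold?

Plaintiff allotment: 7.
Plaintiff peremptories used: #21, #8, #22, #23 — 4 (for-cause on #1, #25, #26 don't count).
Remaining: 7 − 4 = 3.

3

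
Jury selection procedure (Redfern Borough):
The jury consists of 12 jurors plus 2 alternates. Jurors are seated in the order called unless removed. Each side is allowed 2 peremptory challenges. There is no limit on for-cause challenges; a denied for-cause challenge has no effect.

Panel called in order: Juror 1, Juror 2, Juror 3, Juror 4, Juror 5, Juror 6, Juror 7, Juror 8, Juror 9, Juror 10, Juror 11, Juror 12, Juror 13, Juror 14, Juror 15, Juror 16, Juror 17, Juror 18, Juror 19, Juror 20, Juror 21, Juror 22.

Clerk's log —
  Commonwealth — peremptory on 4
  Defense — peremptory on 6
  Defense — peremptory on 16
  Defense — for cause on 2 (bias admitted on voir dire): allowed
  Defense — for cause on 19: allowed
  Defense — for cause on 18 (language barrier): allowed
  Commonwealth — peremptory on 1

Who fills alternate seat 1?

20

Removed: #1, #2, #4, #6, #16, #18, #19.
Seating in order: seats 1–12 → #3, #5, #7, #8, #9, #10, #11, #12, #13, #14, #15, #17; alternates → #20, #21.
So alternate 1 is #20.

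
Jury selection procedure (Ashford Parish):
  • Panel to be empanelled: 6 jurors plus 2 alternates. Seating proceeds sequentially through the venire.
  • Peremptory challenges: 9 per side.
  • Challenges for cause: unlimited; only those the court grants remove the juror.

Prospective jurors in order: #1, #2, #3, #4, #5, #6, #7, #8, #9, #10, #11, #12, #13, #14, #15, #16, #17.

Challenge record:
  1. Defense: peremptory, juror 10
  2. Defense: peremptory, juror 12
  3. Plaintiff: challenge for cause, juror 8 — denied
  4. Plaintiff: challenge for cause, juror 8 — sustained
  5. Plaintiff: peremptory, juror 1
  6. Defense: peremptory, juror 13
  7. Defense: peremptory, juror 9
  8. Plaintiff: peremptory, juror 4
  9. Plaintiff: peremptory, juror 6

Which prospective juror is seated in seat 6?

Removed: #1, #4, #6, #8, #9, #10, #12, #13.
Seating in order: seats 1–6 → #2, #3, #5, #7, #11, #14; alternates → #15, #16.
So seat 6 is #14.

14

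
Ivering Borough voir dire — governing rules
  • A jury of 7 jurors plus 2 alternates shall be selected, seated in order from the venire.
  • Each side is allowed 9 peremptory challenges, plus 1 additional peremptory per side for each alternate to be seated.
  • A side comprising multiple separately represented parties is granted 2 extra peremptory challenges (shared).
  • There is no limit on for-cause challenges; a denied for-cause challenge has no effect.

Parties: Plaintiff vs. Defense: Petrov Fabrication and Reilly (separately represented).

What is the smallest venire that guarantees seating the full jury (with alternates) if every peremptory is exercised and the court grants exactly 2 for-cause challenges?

35

Seats to fill: 7 + 2 alternates = 9.
Peremptories — Plaintiff: 9 + 1×2 = 11; Defense: 9 + 1×2 + 2 = 13; total 24.
For-cause removals: 2.
Minimum venire: 9 + 24 + 2 = 35.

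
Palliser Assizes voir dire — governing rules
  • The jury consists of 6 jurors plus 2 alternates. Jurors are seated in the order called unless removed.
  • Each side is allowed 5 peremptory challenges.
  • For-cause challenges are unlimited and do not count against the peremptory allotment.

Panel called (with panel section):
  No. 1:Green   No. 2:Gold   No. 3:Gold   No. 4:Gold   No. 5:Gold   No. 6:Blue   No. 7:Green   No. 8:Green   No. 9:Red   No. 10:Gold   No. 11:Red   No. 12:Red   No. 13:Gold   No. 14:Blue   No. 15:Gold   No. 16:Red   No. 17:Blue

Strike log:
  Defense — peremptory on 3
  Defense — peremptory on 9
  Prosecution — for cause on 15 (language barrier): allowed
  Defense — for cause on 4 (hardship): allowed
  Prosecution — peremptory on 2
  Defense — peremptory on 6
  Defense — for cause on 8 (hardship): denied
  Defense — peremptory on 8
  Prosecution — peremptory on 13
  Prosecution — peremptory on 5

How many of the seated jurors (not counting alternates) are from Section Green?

Removed: #2, #3, #4, #5, #6, #8, #9, #13, #15.
Seated jurors 1–6: #1, #7, #10, #11, #12, #14 (alternates #16, #17 not counted).
Of those, in Section Green: #1, #7 → 2.

2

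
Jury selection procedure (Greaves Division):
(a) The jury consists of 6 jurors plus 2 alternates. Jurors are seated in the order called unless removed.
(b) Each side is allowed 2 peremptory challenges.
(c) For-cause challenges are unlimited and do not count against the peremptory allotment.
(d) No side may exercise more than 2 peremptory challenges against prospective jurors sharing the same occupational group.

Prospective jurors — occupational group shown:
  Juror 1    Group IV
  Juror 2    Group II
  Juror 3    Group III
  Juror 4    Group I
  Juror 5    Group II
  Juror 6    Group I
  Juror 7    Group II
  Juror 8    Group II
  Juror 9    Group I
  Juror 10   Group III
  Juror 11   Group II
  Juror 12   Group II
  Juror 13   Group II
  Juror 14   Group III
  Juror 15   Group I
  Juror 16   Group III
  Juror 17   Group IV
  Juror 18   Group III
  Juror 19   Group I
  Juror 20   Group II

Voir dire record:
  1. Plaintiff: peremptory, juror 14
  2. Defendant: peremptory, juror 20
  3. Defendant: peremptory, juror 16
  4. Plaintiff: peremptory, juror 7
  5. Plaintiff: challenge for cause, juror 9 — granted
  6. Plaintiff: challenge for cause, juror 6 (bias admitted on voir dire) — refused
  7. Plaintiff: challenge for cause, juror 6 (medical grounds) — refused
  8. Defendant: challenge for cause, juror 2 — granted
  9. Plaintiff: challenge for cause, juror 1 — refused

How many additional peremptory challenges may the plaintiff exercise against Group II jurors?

0

Plaintiff peremptories so far: #14, #7 — 2 of 2 used, 0 left overall.
Against Group II: #7 — 1 used; per-group cap 2 leaves 1.
Binding limit: min(0, 1) = 0.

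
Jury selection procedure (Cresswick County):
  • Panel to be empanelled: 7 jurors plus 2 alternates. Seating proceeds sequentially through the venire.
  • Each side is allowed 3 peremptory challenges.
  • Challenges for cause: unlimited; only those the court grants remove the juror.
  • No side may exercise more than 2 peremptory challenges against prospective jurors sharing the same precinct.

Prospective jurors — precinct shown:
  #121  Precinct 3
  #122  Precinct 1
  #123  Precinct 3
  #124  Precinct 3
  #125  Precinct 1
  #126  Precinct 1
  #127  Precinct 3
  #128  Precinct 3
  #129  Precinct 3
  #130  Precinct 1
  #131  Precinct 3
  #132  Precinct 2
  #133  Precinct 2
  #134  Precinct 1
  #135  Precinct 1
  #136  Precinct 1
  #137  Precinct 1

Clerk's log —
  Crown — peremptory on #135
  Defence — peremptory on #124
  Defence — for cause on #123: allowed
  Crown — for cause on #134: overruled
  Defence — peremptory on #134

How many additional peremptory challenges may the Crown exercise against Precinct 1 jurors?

1

Crown peremptories so far: #135 — 1 of 3 used, 2 left overall.
Against Precinct 1: #135 — 1 used; per-precinct cap 2 leaves 1.
Binding limit: min(2, 1) = 1.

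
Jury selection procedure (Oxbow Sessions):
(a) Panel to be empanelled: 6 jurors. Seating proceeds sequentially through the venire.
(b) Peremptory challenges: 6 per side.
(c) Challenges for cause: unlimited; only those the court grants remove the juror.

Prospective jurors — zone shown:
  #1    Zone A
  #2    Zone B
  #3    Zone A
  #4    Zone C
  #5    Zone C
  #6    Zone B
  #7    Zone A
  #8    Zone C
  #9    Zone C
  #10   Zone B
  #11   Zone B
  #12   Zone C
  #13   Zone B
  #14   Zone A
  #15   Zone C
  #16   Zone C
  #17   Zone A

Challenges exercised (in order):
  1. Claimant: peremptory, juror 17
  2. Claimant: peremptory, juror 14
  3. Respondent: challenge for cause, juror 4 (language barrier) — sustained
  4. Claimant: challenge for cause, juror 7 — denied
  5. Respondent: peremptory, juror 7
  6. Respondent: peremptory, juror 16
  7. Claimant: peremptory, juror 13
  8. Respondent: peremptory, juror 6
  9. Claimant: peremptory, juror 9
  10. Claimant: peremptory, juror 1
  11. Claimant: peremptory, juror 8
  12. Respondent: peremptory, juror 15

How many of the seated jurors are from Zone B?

Removed: #1, #4, #6, #7, #8, #9, #13, #14, #15, #16, #17.
Seated jurors 1–6: #2, #3, #5, #10, #11, #12.
Of those, in Zone B: #2, #10, #11 → 3.

3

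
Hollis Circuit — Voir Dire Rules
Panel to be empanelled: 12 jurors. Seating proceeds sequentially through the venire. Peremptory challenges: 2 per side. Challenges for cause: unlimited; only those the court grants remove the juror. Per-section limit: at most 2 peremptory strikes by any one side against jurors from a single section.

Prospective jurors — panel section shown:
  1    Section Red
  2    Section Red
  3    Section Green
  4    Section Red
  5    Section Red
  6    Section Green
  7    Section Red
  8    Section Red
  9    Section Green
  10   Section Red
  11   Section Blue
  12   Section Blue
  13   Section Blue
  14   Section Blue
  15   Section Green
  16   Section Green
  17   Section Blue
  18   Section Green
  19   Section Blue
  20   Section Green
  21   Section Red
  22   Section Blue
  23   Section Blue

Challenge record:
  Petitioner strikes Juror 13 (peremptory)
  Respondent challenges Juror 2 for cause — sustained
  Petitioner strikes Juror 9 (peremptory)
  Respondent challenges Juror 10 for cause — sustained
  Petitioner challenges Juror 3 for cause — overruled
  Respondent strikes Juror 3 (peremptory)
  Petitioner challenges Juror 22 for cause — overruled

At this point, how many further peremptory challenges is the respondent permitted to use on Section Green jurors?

1

Respondent peremptories so far: #3 — 1 of 2 used, 1 left overall.
Against Section Green: #3 — 1 used; per-section cap 2 leaves 1.
Binding limit: min(1, 1) = 1.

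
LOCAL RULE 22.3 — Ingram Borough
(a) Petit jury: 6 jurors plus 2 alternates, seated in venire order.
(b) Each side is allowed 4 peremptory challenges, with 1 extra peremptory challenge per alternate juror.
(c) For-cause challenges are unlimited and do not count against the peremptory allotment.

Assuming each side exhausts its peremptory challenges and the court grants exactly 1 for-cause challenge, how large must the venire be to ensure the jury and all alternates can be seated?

21

Seats to fill: 6 + 2 alternates = 8.
Peremptories: 4 + 1×2 = 6 per side × 2 sides = 12.
For-cause removals: 1.
Minimum venire: 8 + 12 + 1 = 21.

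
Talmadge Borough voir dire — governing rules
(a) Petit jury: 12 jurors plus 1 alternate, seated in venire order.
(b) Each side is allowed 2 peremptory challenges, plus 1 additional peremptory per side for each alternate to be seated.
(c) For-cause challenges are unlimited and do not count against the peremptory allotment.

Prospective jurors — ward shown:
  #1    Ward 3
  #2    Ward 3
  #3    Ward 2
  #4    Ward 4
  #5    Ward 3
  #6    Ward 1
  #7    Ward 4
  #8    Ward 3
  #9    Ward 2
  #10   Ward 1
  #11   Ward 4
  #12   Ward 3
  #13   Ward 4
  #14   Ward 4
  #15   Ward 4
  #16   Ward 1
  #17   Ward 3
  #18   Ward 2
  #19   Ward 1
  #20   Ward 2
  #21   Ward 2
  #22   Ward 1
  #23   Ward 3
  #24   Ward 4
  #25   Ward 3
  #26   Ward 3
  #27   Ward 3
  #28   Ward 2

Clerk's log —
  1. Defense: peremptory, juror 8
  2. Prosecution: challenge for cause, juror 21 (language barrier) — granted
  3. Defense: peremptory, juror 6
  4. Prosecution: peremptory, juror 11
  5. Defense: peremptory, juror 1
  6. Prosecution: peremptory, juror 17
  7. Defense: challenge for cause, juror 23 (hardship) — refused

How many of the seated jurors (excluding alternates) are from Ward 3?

3

Removed: #1, #6, #8, #11, #17, #21.
Seated jurors 1–12: #2, #3, #4, #5, #7, #9, #10, #12, #13, #14, #15, #16 (alternates #18 not counted).
Of those, in Ward 3: #2, #5, #12 → 3.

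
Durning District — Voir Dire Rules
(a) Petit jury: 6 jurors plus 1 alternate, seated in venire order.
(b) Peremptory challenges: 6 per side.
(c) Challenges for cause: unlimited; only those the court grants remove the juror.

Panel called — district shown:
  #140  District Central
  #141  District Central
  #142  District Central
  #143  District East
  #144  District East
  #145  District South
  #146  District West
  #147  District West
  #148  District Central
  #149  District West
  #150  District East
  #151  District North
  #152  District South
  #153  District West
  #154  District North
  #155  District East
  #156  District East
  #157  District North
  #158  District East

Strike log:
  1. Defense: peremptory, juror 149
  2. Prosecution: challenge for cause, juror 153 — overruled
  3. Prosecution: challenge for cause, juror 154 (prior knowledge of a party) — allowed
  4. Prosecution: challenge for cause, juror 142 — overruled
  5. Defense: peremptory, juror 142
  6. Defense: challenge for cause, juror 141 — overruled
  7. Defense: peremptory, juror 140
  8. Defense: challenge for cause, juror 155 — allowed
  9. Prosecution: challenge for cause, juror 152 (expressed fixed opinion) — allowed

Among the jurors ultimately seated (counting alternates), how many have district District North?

0

Removed: #140, #142, #149, #152, #154, #155.
Seated (7 incl. alternates): #141, #143, #144, #145, #146, #147, #148.
None of those are in District North → 0.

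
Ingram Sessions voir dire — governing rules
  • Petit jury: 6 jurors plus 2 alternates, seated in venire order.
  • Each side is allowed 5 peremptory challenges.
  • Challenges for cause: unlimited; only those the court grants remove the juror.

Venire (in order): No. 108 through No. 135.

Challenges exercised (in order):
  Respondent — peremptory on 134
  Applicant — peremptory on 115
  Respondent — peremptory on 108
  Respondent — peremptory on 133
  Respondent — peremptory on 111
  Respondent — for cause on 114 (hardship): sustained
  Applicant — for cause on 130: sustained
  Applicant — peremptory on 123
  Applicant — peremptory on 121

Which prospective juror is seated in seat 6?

Removed: #108, #111, #114, #115, #121, #123, #130, #133, #134.
Filling seats in venire order through position 6: #109, #110, #112, #113, #116, #117.
So seat 6 is #117.

117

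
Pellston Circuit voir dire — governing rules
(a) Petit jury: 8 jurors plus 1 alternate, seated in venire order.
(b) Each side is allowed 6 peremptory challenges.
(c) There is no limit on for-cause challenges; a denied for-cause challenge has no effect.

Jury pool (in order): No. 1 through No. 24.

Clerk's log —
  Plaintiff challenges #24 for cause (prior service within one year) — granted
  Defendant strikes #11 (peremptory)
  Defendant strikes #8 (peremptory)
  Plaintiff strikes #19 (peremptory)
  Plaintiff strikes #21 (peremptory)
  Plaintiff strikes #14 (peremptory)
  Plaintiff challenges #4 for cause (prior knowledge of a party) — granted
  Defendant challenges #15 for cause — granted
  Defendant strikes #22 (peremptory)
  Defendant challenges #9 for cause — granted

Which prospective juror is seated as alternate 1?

Removed: #4, #8, #9, #11, #14, #15, #19, #21, #22, #24.
Seating in order: seats 1–8 → #1, #2, #3, #5, #6, #7, #10, #12; alternates → #13.
So alternate 1 is #13.

13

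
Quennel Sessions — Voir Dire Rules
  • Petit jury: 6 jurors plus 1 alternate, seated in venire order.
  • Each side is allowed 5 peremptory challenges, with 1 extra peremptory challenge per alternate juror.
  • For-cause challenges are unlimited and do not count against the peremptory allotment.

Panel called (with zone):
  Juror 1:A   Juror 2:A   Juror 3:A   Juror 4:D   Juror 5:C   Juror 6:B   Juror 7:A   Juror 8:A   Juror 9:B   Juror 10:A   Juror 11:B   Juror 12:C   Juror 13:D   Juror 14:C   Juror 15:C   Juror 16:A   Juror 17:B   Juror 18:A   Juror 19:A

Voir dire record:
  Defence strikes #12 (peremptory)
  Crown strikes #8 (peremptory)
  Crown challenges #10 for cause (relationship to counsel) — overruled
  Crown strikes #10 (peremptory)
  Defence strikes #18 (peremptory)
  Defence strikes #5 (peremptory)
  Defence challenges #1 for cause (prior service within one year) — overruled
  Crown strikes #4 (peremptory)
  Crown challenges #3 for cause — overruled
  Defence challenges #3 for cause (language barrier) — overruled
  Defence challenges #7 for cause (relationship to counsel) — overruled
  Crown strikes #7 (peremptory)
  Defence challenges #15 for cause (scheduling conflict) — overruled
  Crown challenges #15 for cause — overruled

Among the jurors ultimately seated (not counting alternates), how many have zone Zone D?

0

Removed: #4, #5, #7, #8, #10, #12, #18.
Seated jurors 1–6: #1, #2, #3, #6, #9, #11 (alternates #13 not counted).
None of those are in Zone D → 0.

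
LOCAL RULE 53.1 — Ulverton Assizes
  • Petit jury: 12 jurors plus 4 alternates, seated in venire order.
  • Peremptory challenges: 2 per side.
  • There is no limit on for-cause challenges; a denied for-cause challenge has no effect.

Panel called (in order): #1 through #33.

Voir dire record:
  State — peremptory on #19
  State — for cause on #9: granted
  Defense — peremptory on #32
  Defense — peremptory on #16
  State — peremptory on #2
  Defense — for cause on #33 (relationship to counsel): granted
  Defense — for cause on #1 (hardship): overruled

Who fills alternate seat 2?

Removed: #2, #9, #16, #19, #32, #33. (#1 stays — for-cause denied.)
Filling seats in venire order through position 14: #1, #3, #4, #5, #6, #7, #8, #10, #11, #12, #13, #14, #15, #17.
So alternate 2 is #17.

17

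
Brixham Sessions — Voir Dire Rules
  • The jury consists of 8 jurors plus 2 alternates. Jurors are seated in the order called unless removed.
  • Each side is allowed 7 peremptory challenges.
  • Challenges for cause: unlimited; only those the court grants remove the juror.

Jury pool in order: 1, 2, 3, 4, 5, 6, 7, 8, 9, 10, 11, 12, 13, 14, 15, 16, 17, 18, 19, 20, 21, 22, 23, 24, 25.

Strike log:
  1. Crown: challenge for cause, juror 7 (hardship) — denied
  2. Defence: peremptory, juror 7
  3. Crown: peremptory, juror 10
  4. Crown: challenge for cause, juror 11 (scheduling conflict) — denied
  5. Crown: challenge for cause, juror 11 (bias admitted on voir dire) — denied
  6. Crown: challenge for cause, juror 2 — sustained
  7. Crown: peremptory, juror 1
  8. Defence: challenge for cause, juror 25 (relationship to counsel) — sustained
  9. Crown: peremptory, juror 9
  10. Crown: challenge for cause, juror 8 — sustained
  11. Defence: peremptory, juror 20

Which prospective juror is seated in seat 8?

Removed: #1, #2, #7, #8, #9, #10, #20, #25. (#11 stays — for-cause denied.)
Filling seats in venire order through position 8: #3, #4, #5, #6, #11, #12, #13, #14.
So seat 8 is #14.

14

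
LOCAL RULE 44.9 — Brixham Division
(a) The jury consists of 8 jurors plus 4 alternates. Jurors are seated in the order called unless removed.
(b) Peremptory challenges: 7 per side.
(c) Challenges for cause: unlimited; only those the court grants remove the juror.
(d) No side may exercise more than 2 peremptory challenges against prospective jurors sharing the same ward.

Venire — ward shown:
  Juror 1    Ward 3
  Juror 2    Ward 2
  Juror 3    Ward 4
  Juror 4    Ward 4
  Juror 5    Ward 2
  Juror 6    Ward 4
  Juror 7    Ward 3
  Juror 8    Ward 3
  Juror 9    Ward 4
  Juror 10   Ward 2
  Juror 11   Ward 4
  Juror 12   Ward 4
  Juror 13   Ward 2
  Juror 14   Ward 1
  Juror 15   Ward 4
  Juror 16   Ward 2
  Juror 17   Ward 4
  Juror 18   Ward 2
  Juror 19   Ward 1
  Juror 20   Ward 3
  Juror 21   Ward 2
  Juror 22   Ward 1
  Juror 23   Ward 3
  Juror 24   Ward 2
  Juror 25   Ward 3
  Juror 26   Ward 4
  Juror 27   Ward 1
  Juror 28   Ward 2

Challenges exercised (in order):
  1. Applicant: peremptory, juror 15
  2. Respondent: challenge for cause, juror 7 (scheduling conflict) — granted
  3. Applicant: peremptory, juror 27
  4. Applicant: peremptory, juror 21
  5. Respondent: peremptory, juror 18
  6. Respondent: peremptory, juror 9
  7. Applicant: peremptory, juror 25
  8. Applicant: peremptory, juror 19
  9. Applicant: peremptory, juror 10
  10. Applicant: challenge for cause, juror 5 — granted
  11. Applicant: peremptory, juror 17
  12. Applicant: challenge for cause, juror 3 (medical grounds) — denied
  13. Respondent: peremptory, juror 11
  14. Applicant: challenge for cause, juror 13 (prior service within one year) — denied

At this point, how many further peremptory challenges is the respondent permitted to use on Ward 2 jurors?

Respondent peremptories so far: #18, #9, #11 — 3 of 7 used, 4 left overall.
Against Ward 2: #18 — 1 used; per-ward cap 2 leaves 1.
Binding limit: min(4, 1) = 1.

1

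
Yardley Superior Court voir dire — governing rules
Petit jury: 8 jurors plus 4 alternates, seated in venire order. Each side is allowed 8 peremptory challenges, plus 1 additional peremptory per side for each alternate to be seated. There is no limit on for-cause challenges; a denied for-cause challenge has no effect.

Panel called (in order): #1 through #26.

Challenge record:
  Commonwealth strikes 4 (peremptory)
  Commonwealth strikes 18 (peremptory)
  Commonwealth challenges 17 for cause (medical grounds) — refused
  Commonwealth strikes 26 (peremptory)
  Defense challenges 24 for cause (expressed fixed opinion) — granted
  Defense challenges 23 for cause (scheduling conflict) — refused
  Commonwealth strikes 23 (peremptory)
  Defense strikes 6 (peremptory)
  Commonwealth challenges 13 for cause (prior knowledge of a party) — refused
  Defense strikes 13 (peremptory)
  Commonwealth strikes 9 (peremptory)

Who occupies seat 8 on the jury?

Removed: #4, #6, #9, #13, #18, #23, #24, #26. (#17 stays — for-cause denied.)
Seating in order: seats 1–8 → #1, #2, #3, #5, #7, #8, #10, #11; alternates → #12, #14, #15, #16.
So seat 8 is #11.

11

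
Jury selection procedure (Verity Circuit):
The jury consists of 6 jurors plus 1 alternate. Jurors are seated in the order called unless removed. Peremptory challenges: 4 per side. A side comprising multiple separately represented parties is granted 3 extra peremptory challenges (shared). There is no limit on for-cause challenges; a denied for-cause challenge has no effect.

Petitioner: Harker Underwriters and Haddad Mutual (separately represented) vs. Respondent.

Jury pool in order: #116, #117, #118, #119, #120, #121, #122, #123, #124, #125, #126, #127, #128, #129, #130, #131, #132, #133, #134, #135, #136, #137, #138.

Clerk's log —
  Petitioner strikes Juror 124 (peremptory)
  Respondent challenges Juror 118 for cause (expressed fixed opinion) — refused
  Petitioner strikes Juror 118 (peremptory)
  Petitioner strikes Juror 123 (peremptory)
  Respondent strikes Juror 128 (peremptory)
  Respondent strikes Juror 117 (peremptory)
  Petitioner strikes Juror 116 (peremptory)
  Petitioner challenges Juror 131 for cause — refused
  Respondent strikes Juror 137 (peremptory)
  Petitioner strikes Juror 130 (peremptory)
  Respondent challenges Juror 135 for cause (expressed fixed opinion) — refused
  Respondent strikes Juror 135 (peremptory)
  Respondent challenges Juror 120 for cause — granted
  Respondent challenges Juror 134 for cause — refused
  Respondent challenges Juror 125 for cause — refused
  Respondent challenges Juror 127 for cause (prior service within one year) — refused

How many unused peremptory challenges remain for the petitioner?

2

Petitioner allotment: 4 base + 3 multi-party = 7.
Petitioner peremptories used: #124, #118, #123, #116, #130 — 5 (the for-cause on #131 doesn't count).
Remaining: 7 − 5 = 2.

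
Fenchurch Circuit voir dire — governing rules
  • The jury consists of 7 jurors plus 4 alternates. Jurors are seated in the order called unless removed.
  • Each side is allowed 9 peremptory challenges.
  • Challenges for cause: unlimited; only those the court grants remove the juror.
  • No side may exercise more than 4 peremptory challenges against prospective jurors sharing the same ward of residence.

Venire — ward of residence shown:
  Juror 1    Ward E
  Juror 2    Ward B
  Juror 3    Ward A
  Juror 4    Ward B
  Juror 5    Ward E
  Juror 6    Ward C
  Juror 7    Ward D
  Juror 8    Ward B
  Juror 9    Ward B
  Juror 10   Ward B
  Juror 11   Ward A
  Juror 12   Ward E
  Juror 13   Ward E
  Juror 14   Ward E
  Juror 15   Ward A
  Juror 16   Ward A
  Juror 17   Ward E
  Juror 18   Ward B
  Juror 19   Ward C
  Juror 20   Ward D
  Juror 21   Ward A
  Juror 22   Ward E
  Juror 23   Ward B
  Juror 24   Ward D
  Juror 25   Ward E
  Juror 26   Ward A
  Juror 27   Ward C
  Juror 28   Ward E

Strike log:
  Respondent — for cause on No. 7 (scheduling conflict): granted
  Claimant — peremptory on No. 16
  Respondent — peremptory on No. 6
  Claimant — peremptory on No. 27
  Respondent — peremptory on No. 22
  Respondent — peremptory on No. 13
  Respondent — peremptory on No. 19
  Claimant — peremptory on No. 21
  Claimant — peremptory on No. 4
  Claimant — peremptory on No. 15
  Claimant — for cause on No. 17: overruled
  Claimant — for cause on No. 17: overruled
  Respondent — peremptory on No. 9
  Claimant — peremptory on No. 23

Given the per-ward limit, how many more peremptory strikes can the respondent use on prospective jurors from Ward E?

2

Respondent peremptories so far: #6, #22, #13, #19, #9 — 5 of 9 used, 4 left overall.
Against Ward E: #22, #13 — 2 used; per-ward cap 4 leaves 2.
Binding limit: min(4, 2) = 2.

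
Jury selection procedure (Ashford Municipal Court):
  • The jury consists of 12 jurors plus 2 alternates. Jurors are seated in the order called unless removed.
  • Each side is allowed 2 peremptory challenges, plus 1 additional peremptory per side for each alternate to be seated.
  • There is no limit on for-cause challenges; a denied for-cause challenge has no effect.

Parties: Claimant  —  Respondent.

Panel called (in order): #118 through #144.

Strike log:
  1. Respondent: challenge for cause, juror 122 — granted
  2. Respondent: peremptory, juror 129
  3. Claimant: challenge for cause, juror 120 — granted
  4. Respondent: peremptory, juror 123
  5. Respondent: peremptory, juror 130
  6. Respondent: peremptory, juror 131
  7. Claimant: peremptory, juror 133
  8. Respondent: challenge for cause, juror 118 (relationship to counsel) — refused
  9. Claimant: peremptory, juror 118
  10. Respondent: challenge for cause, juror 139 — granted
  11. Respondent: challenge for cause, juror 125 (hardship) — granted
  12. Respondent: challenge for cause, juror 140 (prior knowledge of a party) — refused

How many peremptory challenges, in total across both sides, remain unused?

2

Claimant allotment: 2 base + 1 × 2 alternates = 4. Respondent allotment: 2 base + 1 × 2 alternates = 4.
Claimant peremptories used: #133, #118 — 2 (the for-cause on #120 doesn't count).
Respondent peremptories used: #129, #123, #130, #131 — 4 (for-cause on #122, #118, #139, #125, #140 don't count).
Remaining: (4 − 2) + (4 − 4) = 2.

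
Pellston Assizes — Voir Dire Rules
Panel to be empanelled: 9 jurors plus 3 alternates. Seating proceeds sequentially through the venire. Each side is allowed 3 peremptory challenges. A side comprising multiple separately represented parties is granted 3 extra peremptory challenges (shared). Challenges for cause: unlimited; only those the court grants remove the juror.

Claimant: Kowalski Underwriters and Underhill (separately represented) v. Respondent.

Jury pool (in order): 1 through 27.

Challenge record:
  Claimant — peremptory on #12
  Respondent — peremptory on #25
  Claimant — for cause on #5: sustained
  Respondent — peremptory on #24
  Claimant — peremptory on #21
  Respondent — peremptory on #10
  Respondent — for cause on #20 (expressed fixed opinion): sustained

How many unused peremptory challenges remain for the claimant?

4

Claimant allotment: 3 base + 3 multi-party = 6.
Claimant peremptories used: #12, #21 — 2 (the for-cause on #5 doesn't count).
Remaining: 6 − 2 = 4.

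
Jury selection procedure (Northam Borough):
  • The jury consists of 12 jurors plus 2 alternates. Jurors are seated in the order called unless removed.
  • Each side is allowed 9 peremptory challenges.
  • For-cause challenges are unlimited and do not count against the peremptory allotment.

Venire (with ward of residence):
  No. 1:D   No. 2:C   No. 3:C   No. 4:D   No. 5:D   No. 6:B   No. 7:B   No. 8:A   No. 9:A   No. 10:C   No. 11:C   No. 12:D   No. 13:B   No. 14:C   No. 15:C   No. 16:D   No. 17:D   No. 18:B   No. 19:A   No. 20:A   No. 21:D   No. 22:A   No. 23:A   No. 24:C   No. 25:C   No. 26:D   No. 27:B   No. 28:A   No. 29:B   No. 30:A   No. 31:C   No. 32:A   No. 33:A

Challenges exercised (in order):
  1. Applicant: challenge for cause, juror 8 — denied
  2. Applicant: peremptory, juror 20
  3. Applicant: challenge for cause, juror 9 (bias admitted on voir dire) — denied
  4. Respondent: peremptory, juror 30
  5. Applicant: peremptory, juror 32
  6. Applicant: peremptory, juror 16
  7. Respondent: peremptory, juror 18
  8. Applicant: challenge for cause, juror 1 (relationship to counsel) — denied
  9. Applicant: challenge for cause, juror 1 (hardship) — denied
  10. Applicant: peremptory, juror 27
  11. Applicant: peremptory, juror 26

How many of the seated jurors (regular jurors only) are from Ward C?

Removed: #16, #18, #20, #26, #27, #30, #32.
Seated jurors 1–12: #1, #2, #3, #4, #5, #6, #7, #8, #9, #10, #11, #12 (alternates #13, #14 not counted).
Of those, in Ward C: #2, #3, #10, #11 → 4.

4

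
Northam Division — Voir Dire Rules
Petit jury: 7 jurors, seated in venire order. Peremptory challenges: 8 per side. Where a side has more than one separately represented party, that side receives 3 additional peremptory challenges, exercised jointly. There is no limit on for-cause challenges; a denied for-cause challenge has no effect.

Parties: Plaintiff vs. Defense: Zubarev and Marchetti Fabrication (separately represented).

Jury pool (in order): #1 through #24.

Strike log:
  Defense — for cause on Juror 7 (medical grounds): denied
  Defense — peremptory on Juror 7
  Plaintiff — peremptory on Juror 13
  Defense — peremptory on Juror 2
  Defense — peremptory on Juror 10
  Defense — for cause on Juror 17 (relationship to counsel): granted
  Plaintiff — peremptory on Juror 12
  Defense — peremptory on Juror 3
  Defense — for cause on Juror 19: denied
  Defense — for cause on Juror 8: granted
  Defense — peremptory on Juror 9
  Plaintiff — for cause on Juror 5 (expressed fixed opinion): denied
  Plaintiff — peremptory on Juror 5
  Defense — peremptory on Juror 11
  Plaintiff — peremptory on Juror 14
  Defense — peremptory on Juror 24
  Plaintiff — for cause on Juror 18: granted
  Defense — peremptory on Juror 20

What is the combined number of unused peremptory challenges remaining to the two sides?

7

Plaintiff allotment: 8. Defense allotment: 8 base + 3 multi-party = 11.
Plaintiff peremptories used: #13, #12, #5, #14 — 4 (for-cause on #5, #18 don't count).
Defense peremptories used: #7, #2, #10, #3, #9, #11, #24, #20 — 8 (for-cause on #7, #17, #19, #8 don't count).
Remaining: (8 − 4) + (11 − 8) = 7.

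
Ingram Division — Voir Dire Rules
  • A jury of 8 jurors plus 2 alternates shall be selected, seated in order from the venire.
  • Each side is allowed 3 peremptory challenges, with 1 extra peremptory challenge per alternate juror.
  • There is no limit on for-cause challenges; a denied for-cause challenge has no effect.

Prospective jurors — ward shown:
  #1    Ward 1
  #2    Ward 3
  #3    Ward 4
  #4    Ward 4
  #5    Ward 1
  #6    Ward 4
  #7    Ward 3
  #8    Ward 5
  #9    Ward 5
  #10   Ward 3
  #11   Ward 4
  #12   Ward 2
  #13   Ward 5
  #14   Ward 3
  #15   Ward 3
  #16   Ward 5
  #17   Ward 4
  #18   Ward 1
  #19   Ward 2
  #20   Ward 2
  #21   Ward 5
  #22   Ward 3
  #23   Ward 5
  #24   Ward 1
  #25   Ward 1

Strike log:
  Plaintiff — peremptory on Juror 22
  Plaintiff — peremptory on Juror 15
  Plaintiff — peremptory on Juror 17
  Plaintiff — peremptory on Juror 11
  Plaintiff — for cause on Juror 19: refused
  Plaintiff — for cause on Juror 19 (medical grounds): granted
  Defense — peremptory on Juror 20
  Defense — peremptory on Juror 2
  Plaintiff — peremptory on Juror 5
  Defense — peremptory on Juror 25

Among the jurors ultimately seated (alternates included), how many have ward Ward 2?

Removed: #2, #5, #11, #15, #17, #19, #20, #22, #25.
Seated (10 incl. alternates): #1, #3, #4, #6, #7, #8, #9, #10, #12, #13.
Of those, in Ward 2: #12 → 1.

1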